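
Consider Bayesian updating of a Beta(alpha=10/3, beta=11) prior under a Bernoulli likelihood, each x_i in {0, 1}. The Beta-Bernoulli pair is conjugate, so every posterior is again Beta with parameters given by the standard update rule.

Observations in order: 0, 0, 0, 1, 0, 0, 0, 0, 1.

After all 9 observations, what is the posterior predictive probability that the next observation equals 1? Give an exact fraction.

obs 1: x=0 → posterior Beta(10/3, 12)
obs 2: x=0 → posterior Beta(10/3, 13)
obs 3: x=0 → posterior Beta(10/3, 14)
obs 4: x=1 → posterior Beta(13/3, 14)
obs 5: x=0 → posterior Beta(13/3, 15)
obs 6: x=0 → posterior Beta(13/3, 16)
obs 7: x=0 → posterior Beta(13/3, 17)
obs 8: x=0 → posterior Beta(13/3, 18)
obs 9: x=1 → posterior Beta(16/3, 18)

8/35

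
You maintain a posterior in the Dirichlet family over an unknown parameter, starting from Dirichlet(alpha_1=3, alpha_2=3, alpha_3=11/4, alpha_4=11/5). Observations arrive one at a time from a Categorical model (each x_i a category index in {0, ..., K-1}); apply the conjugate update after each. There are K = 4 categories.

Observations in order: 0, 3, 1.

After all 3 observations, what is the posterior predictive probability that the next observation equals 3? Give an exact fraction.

obs 1: x=0 → posterior Dirichlet(4, 3, 11/4, 11/5)
obs 2: x=3 → posterior Dirichlet(4, 3, 11/4, 16/5)
obs 3: x=1 → posterior Dirichlet(4, 4, 11/4, 16/5)

64/279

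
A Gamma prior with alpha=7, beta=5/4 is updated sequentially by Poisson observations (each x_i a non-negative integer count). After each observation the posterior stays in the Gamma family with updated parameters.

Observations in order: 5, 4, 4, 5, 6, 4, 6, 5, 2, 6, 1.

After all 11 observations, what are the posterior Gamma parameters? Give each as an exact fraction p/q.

alpha=55, beta=49/4

obs 1: x=5 → posterior Gamma(12, 9/4)
obs 2: x=4 → posterior Gamma(16, 13/4)
obs 3: x=4 → posterior Gamma(20, 17/4)
obs 4: x=5 → posterior Gamma(25, 21/4)
obs 5: x=6 → posterior Gamma(31, 25/4)
obs 6: x=4 → posterior Gamma(35, 29/4)
obs 7: x=6 → posterior Gamma(41, 33/4)
obs 8: x=5 → posterior Gamma(46, 37/4)
obs 9: x=2 → posterior Gamma(48, 41/4)
obs 10: x=6 → posterior Gamma(54, 45/4)
obs 11: x=1 → posterior Gamma(55, 49/4)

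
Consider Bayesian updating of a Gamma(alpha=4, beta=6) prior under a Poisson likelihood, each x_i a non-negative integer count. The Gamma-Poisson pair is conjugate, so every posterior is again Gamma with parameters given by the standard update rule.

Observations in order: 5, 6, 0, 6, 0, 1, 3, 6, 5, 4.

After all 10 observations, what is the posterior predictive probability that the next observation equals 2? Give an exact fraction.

obs 1: x=5 → posterior Gamma(9, 7)
obs 2: x=6 → posterior Gamma(15, 8)
obs 3: x=0 → posterior Gamma(15, 9)
obs 4: x=6 → posterior Gamma(21, 10)
obs 5: x=0 → posterior Gamma(21, 11)
obs 6: x=1 → posterior Gamma(22, 12)
obs 7: x=3 → posterior Gamma(25, 13)
obs 8: x=6 → posterior Gamma(31, 14)
obs 9: x=5 → posterior Gamma(36, 15)
obs 10: x=4 → posterior Gamma(40, 16)

1198431342611340392927021562827352076117864685240320/4773695331839566234818968439734627784374274207965089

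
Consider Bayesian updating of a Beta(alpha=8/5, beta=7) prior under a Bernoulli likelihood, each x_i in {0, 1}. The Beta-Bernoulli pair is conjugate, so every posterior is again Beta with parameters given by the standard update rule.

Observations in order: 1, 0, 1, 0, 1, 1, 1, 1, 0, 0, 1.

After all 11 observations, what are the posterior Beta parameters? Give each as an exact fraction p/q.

obs 1: x=1 → posterior Beta(13/5, 7)
obs 2: x=0 → posterior Beta(13/5, 8)
obs 3: x=1 → posterior Beta(18/5, 8)
obs 4: x=0 → posterior Beta(18/5, 9)
obs 5: x=1 → posterior Beta(23/5, 9)
obs 6: x=1 → posterior Beta(28/5, 9)
obs 7: x=1 → posterior Beta(33/5, 9)
obs 8: x=1 → posterior Beta(38/5, 9)
obs 9: x=0 → posterior Beta(38/5, 10)
obs 10: x=0 → posterior Beta(38/5, 11)
obs 11: x=1 → posterior Beta(43/5, 11)

alpha=43/5, beta=11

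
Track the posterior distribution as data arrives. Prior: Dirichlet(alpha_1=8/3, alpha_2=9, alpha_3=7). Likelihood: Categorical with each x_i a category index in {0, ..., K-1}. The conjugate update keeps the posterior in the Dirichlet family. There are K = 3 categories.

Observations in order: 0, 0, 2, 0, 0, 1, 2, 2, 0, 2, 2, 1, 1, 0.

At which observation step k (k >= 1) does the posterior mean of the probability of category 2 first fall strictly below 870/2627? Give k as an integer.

k = 6

obs 1: x=0 → posterior Dirichlet(11/3, 9, 7)
obs 2: x=0 → posterior Dirichlet(14/3, 9, 7)
obs 3: x=2 → posterior Dirichlet(14/3, 9, 8)
obs 4: x=0 → posterior Dirichlet(17/3, 9, 8)
obs 5: x=0 → posterior Dirichlet(20/3, 9, 8)
obs 6: x=1 → posterior Dirichlet(20/3, 10, 8)
obs 7: x=2 → posterior Dirichlet(20/3, 10, 9)
obs 8: x=2 → posterior Dirichlet(20/3, 10, 10)
obs 9: x=0 → posterior Dirichlet(23/3, 10, 10)
obs 10: x=2 → posterior Dirichlet(23/3, 10, 11)
obs 11: x=2 → posterior Dirichlet(23/3, 10, 12)
obs 12: x=1 → posterior Dirichlet(23/3, 11, 12)
obs 13: x=1 → posterior Dirichlet(23/3, 12, 12)
obs 14: x=0 → posterior Dirichlet(26/3, 12, 12)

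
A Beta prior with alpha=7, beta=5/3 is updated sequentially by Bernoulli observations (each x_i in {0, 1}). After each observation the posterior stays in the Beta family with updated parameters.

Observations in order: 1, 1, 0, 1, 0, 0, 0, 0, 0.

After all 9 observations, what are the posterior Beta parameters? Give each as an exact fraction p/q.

obs 1: x=1 → posterior Beta(8, 5/3)
obs 2: x=1 → posterior Beta(9, 5/3)
obs 3: x=0 → posterior Beta(9, 8/3)
obs 4: x=1 → posterior Beta(10, 8/3)
obs 5: x=0 → posterior Beta(10, 11/3)
obs 6: x=0 → posterior Beta(10, 14/3)
obs 7: x=0 → posterior Beta(10, 17/3)
obs 8: x=0 → posterior Beta(10, 20/3)
obs 9: x=0 → posterior Beta(10, 23/3)

alpha=10, beta=23/3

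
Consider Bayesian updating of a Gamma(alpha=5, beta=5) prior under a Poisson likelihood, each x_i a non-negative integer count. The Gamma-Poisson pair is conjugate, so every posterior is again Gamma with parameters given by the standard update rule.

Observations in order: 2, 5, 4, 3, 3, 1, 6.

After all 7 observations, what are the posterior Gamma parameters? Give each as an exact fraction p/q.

alpha=29, beta=12

obs 1: x=2 → posterior Gamma(7, 6)
obs 2: x=5 → posterior Gamma(12, 7)
obs 3: x=4 → posterior Gamma(16, 8)
obs 4: x=3 → posterior Gamma(19, 9)
obs 5: x=3 → posterior Gamma(22, 10)
obs 6: x=1 → posterior Gamma(23, 11)
obs 7: x=6 → posterior Gamma(29, 12)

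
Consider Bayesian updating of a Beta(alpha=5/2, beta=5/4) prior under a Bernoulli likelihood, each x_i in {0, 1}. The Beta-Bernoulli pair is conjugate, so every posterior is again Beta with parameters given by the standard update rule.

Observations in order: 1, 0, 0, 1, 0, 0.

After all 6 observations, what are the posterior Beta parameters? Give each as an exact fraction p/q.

obs 1: x=1 → posterior Beta(7/2, 5/4)
obs 2: x=0 → posterior Beta(7/2, 9/4)
obs 3: x=0 → posterior Beta(7/2, 13/4)
obs 4: x=1 → posterior Beta(9/2, 13/4)
obs 5: x=0 → posterior Beta(9/2, 17/4)
obs 6: x=0 → posterior Beta(9/2, 21/4)

alpha=9/2, beta=21/4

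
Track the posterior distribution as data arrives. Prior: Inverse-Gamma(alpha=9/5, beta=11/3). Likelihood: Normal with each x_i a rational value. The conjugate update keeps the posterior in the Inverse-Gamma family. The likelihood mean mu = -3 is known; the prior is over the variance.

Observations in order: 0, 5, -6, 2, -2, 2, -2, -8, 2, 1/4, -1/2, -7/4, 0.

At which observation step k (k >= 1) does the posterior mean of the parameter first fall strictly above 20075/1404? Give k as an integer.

obs 1: x=0 → posterior Inverse-Gamma(23/10, 49/6)
obs 2: x=5 → posterior Inverse-Gamma(14/5, 241/6)
obs 3: x=-6 → posterior Inverse-Gamma(33/10, 134/3)
obs 4: x=2 → posterior Inverse-Gamma(19/5, 343/6)
obs 5: x=-2 → posterior Inverse-Gamma(43/10, 173/3)
obs 6: x=2 → posterior Inverse-Gamma(24/5, 421/6)
obs 7: x=-2 → posterior Inverse-Gamma(53/10, 212/3)
obs 8: x=-8 → posterior Inverse-Gamma(29/5, 499/6)
obs 9: x=2 → posterior Inverse-Gamma(63/10, 287/3)
obs 10: x=1/4 → posterior Inverse-Gamma(34/5, 9691/96)
obs 11: x=-1/2 → posterior Inverse-Gamma(73/10, 9991/96)
obs 12: x=-7/4 → posterior Inverse-Gamma(39/5, 5033/48)
obs 13: x=0 → posterior Inverse-Gamma(83/10, 5249/48)

k = 2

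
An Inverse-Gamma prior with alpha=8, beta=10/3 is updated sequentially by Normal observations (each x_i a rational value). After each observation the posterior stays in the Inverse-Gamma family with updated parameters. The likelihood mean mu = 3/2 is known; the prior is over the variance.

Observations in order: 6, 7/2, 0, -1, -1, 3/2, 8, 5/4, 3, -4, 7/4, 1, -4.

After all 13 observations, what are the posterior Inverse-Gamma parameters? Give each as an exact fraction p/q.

obs 1: x=6 → posterior Inverse-Gamma(17/2, 323/24)
obs 2: x=7/2 → posterior Inverse-Gamma(9, 371/24)
obs 3: x=0 → posterior Inverse-Gamma(19/2, 199/12)
obs 4: x=-1 → posterior Inverse-Gamma(10, 473/24)
obs 5: x=-1 → posterior Inverse-Gamma(21/2, 137/6)
obs 6: x=3/2 → posterior Inverse-Gamma(11, 137/6)
obs 7: x=8 → posterior Inverse-Gamma(23/2, 1055/24)
obs 8: x=5/4 → posterior Inverse-Gamma(12, 4223/96)
obs 9: x=3 → posterior Inverse-Gamma(25/2, 4331/96)
obs 10: x=-4 → posterior Inverse-Gamma(13, 5783/96)
obs 11: x=7/4 → posterior Inverse-Gamma(27/2, 2893/48)
obs 12: x=1 → posterior Inverse-Gamma(14, 2899/48)
obs 13: x=-4 → posterior Inverse-Gamma(29/2, 3625/48)

alpha=29/2, beta=3625/48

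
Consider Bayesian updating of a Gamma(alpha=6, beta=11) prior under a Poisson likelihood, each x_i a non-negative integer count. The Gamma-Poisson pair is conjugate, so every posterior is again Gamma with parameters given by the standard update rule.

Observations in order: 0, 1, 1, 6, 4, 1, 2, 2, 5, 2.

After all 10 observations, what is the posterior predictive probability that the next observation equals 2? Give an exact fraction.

2157902384439481306741823870108207044389465/9068298061633453450429559033030337013743616

obs 1: x=0 → posterior Gamma(6, 12)
obs 2: x=1 → posterior Gamma(7, 13)
obs 3: x=1 → posterior Gamma(8, 14)
obs 4: x=6 → posterior Gamma(14, 15)
obs 5: x=4 → posterior Gamma(18, 16)
obs 6: x=1 → posterior Gamma(19, 17)
obs 7: x=2 → posterior Gamma(21, 18)
obs 8: x=2 → posterior Gamma(23, 19)
obs 9: x=5 → posterior Gamma(28, 20)
obs 10: x=2 → posterior Gamma(30, 21)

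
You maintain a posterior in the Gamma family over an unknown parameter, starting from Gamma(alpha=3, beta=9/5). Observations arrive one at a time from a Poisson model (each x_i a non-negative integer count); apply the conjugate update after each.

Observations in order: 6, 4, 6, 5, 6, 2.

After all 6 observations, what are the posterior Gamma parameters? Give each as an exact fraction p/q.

alpha=32, beta=39/5

obs 1: x=6 → posterior Gamma(9, 14/5)
obs 2: x=4 → posterior Gamma(13, 19/5)
obs 3: x=6 → posterior Gamma(19, 24/5)
obs 4: x=5 → posterior Gamma(24, 29/5)
obs 5: x=6 → posterior Gamma(30, 34/5)
obs 6: x=2 → posterior Gamma(32, 39/5)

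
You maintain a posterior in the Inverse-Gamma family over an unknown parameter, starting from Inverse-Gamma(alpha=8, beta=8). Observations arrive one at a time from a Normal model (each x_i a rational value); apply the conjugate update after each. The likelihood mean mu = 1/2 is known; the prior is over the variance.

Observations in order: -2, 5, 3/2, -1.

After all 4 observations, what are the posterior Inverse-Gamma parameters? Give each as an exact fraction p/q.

alpha=10, beta=183/8

obs 1: x=-2 → posterior Inverse-Gamma(17/2, 89/8)
obs 2: x=5 → posterior Inverse-Gamma(9, 85/4)
obs 3: x=3/2 → posterior Inverse-Gamma(19/2, 87/4)
obs 4: x=-1 → posterior Inverse-Gamma(10, 183/8)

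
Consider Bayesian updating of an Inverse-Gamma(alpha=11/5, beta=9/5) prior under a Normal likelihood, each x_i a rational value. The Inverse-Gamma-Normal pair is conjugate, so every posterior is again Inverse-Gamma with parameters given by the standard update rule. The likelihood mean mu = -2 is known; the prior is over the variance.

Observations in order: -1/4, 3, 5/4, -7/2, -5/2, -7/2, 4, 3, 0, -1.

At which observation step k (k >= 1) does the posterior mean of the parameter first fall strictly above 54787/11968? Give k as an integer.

obs 1: x=-1/4 → posterior Inverse-Gamma(27/10, 533/160)
obs 2: x=3 → posterior Inverse-Gamma(16/5, 2533/160)
obs 3: x=5/4 → posterior Inverse-Gamma(37/10, 1689/80)
obs 4: x=-7/2 → posterior Inverse-Gamma(21/5, 1779/80)
obs 5: x=-5/2 → posterior Inverse-Gamma(47/10, 1789/80)
obs 6: x=-7/2 → posterior Inverse-Gamma(26/5, 1879/80)
obs 7: x=4 → posterior Inverse-Gamma(57/10, 3319/80)
obs 8: x=3 → posterior Inverse-Gamma(31/5, 4319/80)
obs 9: x=0 → posterior Inverse-Gamma(67/10, 4479/80)
obs 10: x=-1 → posterior Inverse-Gamma(36/5, 4519/80)

k = 2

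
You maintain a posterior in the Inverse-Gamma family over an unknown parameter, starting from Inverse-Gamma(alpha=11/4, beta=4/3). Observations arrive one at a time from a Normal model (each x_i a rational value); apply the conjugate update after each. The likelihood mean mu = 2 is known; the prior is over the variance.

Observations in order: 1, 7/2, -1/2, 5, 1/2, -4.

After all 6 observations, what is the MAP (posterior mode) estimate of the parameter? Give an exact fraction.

obs 1: x=1 → posterior Inverse-Gamma(13/4, 11/6)
obs 2: x=7/2 → posterior Inverse-Gamma(15/4, 71/24)
obs 3: x=-1/2 → posterior Inverse-Gamma(17/4, 73/12)
obs 4: x=5 → posterior Inverse-Gamma(19/4, 127/12)
obs 5: x=1/2 → posterior Inverse-Gamma(21/4, 281/24)
obs 6: x=-4 → posterior Inverse-Gamma(23/4, 713/24)

713/162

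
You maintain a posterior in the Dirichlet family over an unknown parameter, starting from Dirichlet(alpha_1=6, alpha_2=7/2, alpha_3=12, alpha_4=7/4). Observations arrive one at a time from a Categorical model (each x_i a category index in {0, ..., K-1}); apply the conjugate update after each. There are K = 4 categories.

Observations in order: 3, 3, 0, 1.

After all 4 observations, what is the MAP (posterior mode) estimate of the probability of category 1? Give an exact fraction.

14/93

obs 1: x=3 → posterior Dirichlet(6, 7/2, 12, 11/4)
obs 2: x=3 → posterior Dirichlet(6, 7/2, 12, 15/4)
obs 3: x=0 → posterior Dirichlet(7, 7/2, 12, 15/4)
obs 4: x=1 → posterior Dirichlet(7, 9/2, 12, 15/4)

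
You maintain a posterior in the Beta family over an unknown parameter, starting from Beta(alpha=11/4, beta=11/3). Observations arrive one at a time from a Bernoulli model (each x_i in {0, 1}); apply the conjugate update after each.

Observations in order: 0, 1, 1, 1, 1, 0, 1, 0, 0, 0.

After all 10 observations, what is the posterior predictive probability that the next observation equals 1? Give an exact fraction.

obs 1: x=0 → posterior Beta(11/4, 14/3)
obs 2: x=1 → posterior Beta(15/4, 14/3)
obs 3: x=1 → posterior Beta(19/4, 14/3)
obs 4: x=1 → posterior Beta(23/4, 14/3)
obs 5: x=1 → posterior Beta(27/4, 14/3)
obs 6: x=0 → posterior Beta(27/4, 17/3)
obs 7: x=1 → posterior Beta(31/4, 17/3)
obs 8: x=0 → posterior Beta(31/4, 20/3)
obs 9: x=0 → posterior Beta(31/4, 23/3)
obs 10: x=0 → posterior Beta(31/4, 26/3)

93/197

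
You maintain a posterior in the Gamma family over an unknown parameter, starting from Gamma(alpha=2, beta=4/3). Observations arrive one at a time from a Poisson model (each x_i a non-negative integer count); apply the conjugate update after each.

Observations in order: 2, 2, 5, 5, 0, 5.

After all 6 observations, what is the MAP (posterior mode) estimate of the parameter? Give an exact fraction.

obs 1: x=2 → posterior Gamma(4, 7/3)
obs 2: x=2 → posterior Gamma(6, 10/3)
obs 3: x=5 → posterior Gamma(11, 13/3)
obs 4: x=5 → posterior Gamma(16, 16/3)
obs 5: x=0 → posterior Gamma(16, 19/3)
obs 6: x=5 → posterior Gamma(21, 22/3)

30/11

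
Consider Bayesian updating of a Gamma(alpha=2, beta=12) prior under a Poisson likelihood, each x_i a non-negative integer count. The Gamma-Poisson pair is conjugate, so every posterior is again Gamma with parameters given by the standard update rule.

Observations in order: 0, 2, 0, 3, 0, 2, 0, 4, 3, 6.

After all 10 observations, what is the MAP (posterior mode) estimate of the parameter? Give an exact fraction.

obs 1: x=0 → posterior Gamma(2, 13)
obs 2: x=2 → posterior Gamma(4, 14)
obs 3: x=0 → posterior Gamma(4, 15)
obs 4: x=3 → posterior Gamma(7, 16)
obs 5: x=0 → posterior Gamma(7, 17)
obs 6: x=2 → posterior Gamma(9, 18)
obs 7: x=0 → posterior Gamma(9, 19)
obs 8: x=4 → posterior Gamma(13, 20)
obs 9: x=3 → posterior Gamma(16, 21)
obs 10: x=6 → posterior Gamma(22, 22)

21/22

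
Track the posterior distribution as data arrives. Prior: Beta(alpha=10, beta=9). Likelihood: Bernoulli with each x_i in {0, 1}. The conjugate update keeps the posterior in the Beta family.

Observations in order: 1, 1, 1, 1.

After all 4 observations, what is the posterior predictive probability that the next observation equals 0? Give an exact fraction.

9/23

obs 1: x=1 → posterior Beta(11, 9)
obs 2: x=1 → posterior Beta(12, 9)
obs 3: x=1 → posterior Beta(13, 9)
obs 4: x=1 → posterior Beta(14, 9)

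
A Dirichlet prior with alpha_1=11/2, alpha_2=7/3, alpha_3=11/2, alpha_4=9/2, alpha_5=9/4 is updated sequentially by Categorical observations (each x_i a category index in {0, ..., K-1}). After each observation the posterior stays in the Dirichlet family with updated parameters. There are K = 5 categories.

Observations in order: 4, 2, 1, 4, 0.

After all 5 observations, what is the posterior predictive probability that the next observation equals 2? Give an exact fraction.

78/301

obs 1: x=4 → posterior Dirichlet(11/2, 7/3, 11/2, 9/2, 13/4)
obs 2: x=2 → posterior Dirichlet(11/2, 7/3, 13/2, 9/2, 13/4)
obs 3: x=1 → posterior Dirichlet(11/2, 10/3, 13/2, 9/2, 13/4)
obs 4: x=4 → posterior Dirichlet(11/2, 10/3, 13/2, 9/2, 17/4)
obs 5: x=0 → posterior Dirichlet(13/2, 10/3, 13/2, 9/2, 17/4)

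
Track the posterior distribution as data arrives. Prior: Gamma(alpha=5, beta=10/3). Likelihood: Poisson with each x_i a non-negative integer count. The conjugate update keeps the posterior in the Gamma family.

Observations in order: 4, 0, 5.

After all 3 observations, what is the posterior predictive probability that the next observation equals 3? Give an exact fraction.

755061318064825494345/4140622057466214572032

obs 1: x=4 → posterior Gamma(9, 13/3)
obs 2: x=0 → posterior Gamma(9, 16/3)
obs 3: x=5 → posterior Gamma(14, 19/3)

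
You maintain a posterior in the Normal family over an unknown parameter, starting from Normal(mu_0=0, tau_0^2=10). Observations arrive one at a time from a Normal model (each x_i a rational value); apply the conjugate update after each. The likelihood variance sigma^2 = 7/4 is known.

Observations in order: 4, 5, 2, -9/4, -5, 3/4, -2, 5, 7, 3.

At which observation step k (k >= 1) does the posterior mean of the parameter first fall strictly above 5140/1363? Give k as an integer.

obs 1: x=4 → posterior Normal(160/47, 70/47)
obs 2: x=5 → posterior Normal(120/29, 70/87)
obs 3: x=2 → posterior Normal(440/127, 70/127)
obs 4: x=-9/4 → posterior Normal(350/167, 70/167)
obs 5: x=-5 → posterior Normal(50/69, 70/207)
obs 6: x=3/4 → posterior Normal(180/247, 70/247)
obs 7: x=-2 → posterior Normal(100/287, 10/41)
obs 8: x=5 → posterior Normal(100/109, 70/327)
obs 9: x=7 → posterior Normal(580/367, 70/367)
obs 10: x=3 → posterior Normal(700/407, 70/407)

k = 2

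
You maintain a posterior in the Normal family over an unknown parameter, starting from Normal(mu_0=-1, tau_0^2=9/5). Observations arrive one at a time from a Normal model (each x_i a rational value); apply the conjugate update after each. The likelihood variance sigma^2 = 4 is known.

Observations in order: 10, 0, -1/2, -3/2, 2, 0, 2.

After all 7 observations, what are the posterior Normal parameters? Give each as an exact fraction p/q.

mu_0=88/83, tau_0^2=36/83

obs 1: x=10 → posterior Normal(70/29, 36/29)
obs 2: x=0 → posterior Normal(35/19, 18/19)
obs 3: x=-1/2 → posterior Normal(131/94, 36/47)
obs 4: x=-3/2 → posterior Normal(13/14, 9/14)
obs 5: x=2 → posterior Normal(14/13, 36/65)
obs 6: x=0 → posterior Normal(35/37, 18/37)
obs 7: x=2 → posterior Normal(88/83, 36/83)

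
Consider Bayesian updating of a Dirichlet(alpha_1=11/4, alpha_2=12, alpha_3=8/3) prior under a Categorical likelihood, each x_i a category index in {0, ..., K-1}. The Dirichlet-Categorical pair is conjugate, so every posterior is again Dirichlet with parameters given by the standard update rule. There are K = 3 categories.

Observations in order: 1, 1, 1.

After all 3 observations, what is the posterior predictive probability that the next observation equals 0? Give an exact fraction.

obs 1: x=1 → posterior Dirichlet(11/4, 13, 8/3)
obs 2: x=1 → posterior Dirichlet(11/4, 14, 8/3)
obs 3: x=1 → posterior Dirichlet(11/4, 15, 8/3)

33/245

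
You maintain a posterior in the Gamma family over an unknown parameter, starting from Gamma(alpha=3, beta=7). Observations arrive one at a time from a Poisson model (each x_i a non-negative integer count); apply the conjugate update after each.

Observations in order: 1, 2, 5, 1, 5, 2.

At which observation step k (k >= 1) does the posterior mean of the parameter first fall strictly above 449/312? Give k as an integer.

obs 1: x=1 → posterior Gamma(4, 8)
obs 2: x=2 → posterior Gamma(6, 9)
obs 3: x=5 → posterior Gamma(11, 10)
obs 4: x=1 → posterior Gamma(12, 11)
obs 5: x=5 → posterior Gamma(17, 12)
obs 6: x=2 → posterior Gamma(19, 13)

k = 6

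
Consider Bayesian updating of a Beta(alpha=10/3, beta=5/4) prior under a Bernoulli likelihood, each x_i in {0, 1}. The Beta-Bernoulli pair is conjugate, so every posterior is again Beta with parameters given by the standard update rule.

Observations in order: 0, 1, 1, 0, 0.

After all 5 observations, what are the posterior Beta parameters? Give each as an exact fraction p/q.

alpha=16/3, beta=17/4

obs 1: x=0 → posterior Beta(10/3, 9/4)
obs 2: x=1 → posterior Beta(13/3, 9/4)
obs 3: x=1 → posterior Beta(16/3, 9/4)
obs 4: x=0 → posterior Beta(16/3, 13/4)
obs 5: x=0 → posterior Beta(16/3, 17/4)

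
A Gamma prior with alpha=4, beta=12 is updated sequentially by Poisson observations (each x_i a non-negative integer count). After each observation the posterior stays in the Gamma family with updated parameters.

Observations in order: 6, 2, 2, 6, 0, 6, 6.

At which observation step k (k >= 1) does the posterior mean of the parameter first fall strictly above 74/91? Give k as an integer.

obs 1: x=6 → posterior Gamma(10, 13)
obs 2: x=2 → posterior Gamma(12, 14)
obs 3: x=2 → posterior Gamma(14, 15)
obs 4: x=6 → posterior Gamma(20, 16)
obs 5: x=0 → posterior Gamma(20, 17)
obs 6: x=6 → posterior Gamma(26, 18)
obs 7: x=6 → posterior Gamma(32, 19)

k = 2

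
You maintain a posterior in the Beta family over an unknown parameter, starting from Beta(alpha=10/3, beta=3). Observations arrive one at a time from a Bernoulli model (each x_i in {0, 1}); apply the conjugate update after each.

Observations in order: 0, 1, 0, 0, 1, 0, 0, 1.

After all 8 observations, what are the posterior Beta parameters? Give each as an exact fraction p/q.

obs 1: x=0 → posterior Beta(10/3, 4)
obs 2: x=1 → posterior Beta(13/3, 4)
obs 3: x=0 → posterior Beta(13/3, 5)
obs 4: x=0 → posterior Beta(13/3, 6)
obs 5: x=1 → posterior Beta(16/3, 6)
obs 6: x=0 → posterior Beta(16/3, 7)
obs 7: x=0 → posterior Beta(16/3, 8)
obs 8: x=1 → posterior Beta(19/3, 8)

alpha=19/3, beta=8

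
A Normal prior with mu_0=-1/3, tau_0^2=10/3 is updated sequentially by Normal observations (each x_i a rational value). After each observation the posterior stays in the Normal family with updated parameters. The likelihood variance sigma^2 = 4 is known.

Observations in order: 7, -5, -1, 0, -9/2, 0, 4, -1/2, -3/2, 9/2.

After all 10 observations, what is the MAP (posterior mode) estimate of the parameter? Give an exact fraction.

obs 1: x=7 → posterior Normal(3, 20/11)
obs 2: x=-5 → posterior Normal(1/2, 5/4)
obs 3: x=-1 → posterior Normal(1/7, 20/21)
obs 4: x=0 → posterior Normal(3/26, 10/13)
obs 5: x=-9/2 → posterior Normal(-39/62, 20/31)
obs 6: x=0 → posterior Normal(-13/24, 5/9)
obs 7: x=4 → posterior Normal(1/82, 20/41)
obs 8: x=-1/2 → posterior Normal(-1/23, 10/23)
obs 9: x=-3/2 → posterior Normal(-19/102, 20/51)
obs 10: x=9/2 → posterior Normal(13/56, 5/14)

13/56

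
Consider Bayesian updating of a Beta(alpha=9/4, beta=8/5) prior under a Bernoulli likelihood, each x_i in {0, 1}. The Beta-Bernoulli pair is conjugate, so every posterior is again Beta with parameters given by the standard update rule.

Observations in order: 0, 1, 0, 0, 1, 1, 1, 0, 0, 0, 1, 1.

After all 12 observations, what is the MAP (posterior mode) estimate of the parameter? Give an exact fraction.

145/277

obs 1: x=0 → posterior Beta(9/4, 13/5)
obs 2: x=1 → posterior Beta(13/4, 13/5)
obs 3: x=0 → posterior Beta(13/4, 18/5)
obs 4: x=0 → posterior Beta(13/4, 23/5)
obs 5: x=1 → posterior Beta(17/4, 23/5)
obs 6: x=1 → posterior Beta(21/4, 23/5)
obs 7: x=1 → posterior Beta(25/4, 23/5)
obs 8: x=0 → posterior Beta(25/4, 28/5)
obs 9: x=0 → posterior Beta(25/4, 33/5)
obs 10: x=0 → posterior Beta(25/4, 38/5)
obs 11: x=1 → posterior Beta(29/4, 38/5)
obs 12: x=1 → posterior Beta(33/4, 38/5)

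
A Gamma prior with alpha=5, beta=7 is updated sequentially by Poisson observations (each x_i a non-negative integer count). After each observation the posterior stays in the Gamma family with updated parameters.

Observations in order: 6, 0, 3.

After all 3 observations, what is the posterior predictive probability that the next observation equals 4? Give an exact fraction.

obs 1: x=6 → posterior Gamma(11, 8)
obs 2: x=0 → posterior Gamma(11, 9)
obs 3: x=3 → posterior Gamma(14, 10)

238000000000000000/5559917313492231481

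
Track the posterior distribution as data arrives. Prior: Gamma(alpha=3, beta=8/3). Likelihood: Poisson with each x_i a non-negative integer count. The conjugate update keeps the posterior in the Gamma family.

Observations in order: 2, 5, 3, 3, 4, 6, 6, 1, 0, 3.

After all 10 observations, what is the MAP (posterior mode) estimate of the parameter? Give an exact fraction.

105/38

obs 1: x=2 → posterior Gamma(5, 11/3)
obs 2: x=5 → posterior Gamma(10, 14/3)
obs 3: x=3 → posterior Gamma(13, 17/3)
obs 4: x=3 → posterior Gamma(16, 20/3)
obs 5: x=4 → posterior Gamma(20, 23/3)
obs 6: x=6 → posterior Gamma(26, 26/3)
obs 7: x=6 → posterior Gamma(32, 29/3)
obs 8: x=1 → posterior Gamma(33, 32/3)
obs 9: x=0 → posterior Gamma(33, 35/3)
obs 10: x=3 → posterior Gamma(36, 38/3)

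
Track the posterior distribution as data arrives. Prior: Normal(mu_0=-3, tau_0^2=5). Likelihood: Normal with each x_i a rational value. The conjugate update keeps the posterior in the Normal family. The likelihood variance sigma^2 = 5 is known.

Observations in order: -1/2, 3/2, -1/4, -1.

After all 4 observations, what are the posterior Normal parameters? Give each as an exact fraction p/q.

obs 1: x=-1/2 → posterior Normal(-7/4, 5/2)
obs 2: x=3/2 → posterior Normal(-2/3, 5/3)
obs 3: x=-1/4 → posterior Normal(-9/16, 5/4)
obs 4: x=-1 → posterior Normal(-13/20, 1)

mu_0=-13/20, tau_0^2=1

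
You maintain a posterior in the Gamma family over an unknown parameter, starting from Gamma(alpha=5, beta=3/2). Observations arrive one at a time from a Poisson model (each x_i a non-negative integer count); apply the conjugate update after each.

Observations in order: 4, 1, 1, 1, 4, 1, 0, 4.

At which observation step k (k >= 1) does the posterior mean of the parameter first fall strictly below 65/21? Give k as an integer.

k = 2

obs 1: x=4 → posterior Gamma(9, 5/2)
obs 2: x=1 → posterior Gamma(10, 7/2)
obs 3: x=1 → posterior Gamma(11, 9/2)
obs 4: x=1 → posterior Gamma(12, 11/2)
obs 5: x=4 → posterior Gamma(16, 13/2)
obs 6: x=1 → posterior Gamma(17, 15/2)
obs 7: x=0 → posterior Gamma(17, 17/2)
obs 8: x=4 → posterior Gamma(21, 19/2)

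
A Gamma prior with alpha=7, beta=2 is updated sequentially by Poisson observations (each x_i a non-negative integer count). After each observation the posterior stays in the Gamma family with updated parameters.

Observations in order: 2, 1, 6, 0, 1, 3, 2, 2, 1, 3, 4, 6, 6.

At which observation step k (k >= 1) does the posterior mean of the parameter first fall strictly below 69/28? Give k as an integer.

k = 5

obs 1: x=2 → posterior Gamma(9, 3)
obs 2: x=1 → posterior Gamma(10, 4)
obs 3: x=6 → posterior Gamma(16, 5)
obs 4: x=0 → posterior Gamma(16, 6)
obs 5: x=1 → posterior Gamma(17, 7)
obs 6: x=3 → posterior Gamma(20, 8)
obs 7: x=2 → posterior Gamma(22, 9)
obs 8: x=2 → posterior Gamma(24, 10)
obs 9: x=1 → posterior Gamma(25, 11)
obs 10: x=3 → posterior Gamma(28, 12)
obs 11: x=4 → posterior Gamma(32, 13)
obs 12: x=6 → posterior Gamma(38, 14)
obs 13: x=6 → posterior Gamma(44, 15)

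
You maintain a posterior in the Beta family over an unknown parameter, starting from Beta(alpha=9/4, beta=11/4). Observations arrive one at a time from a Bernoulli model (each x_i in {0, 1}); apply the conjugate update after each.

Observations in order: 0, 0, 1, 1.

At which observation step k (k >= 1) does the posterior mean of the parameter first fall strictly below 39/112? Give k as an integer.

obs 1: x=0 → posterior Beta(9/4, 15/4)
obs 2: x=0 → posterior Beta(9/4, 19/4)
obs 3: x=1 → posterior Beta(13/4, 19/4)
obs 4: x=1 → posterior Beta(17/4, 19/4)

k = 2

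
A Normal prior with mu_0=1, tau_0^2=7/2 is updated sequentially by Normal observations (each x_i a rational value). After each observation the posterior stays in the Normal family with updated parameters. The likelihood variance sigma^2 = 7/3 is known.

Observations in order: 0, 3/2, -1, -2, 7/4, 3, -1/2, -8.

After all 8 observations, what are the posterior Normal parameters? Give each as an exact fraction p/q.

obs 1: x=0 → posterior Normal(2/5, 7/5)
obs 2: x=3/2 → posterior Normal(13/16, 7/8)
obs 3: x=-1 → posterior Normal(7/22, 7/11)
obs 4: x=-2 → posterior Normal(-5/28, 1/2)
obs 5: x=7/4 → posterior Normal(11/68, 7/17)
obs 6: x=3 → posterior Normal(47/80, 7/20)
obs 7: x=-1/2 → posterior Normal(41/92, 7/23)
obs 8: x=-8 → posterior Normal(-55/104, 7/26)

mu_0=-55/104, tau_0^2=7/26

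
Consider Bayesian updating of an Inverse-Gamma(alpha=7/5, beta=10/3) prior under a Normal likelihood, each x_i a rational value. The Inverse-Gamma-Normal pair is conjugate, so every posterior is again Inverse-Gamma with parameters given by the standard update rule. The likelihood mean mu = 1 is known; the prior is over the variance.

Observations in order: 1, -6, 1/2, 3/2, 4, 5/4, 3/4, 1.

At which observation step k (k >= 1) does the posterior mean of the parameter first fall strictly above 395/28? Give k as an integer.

k = 2

obs 1: x=1 → posterior Inverse-Gamma(19/10, 10/3)
obs 2: x=-6 → posterior Inverse-Gamma(12/5, 167/6)
obs 3: x=1/2 → posterior Inverse-Gamma(29/10, 671/24)
obs 4: x=3/2 → posterior Inverse-Gamma(17/5, 337/12)
obs 5: x=4 → posterior Inverse-Gamma(39/10, 391/12)
obs 6: x=5/4 → posterior Inverse-Gamma(22/5, 3131/96)
obs 7: x=3/4 → posterior Inverse-Gamma(49/10, 1567/48)
obs 8: x=1 → posterior Inverse-Gamma(27/5, 1567/48)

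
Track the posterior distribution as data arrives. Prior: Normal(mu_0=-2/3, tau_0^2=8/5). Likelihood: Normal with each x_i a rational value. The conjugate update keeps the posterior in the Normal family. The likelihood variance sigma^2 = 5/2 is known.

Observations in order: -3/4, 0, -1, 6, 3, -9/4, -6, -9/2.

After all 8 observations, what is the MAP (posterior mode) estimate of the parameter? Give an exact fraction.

obs 1: x=-3/4 → posterior Normal(-86/123, 40/41)
obs 2: x=0 → posterior Normal(-86/171, 40/57)
obs 3: x=-1 → posterior Normal(-134/219, 40/73)
obs 4: x=6 → posterior Normal(154/267, 40/89)
obs 5: x=3 → posterior Normal(298/315, 8/21)
obs 6: x=-9/4 → posterior Normal(190/363, 40/121)
obs 7: x=-6 → posterior Normal(-98/411, 40/137)
obs 8: x=-9/2 → posterior Normal(-314/459, 40/153)

-314/459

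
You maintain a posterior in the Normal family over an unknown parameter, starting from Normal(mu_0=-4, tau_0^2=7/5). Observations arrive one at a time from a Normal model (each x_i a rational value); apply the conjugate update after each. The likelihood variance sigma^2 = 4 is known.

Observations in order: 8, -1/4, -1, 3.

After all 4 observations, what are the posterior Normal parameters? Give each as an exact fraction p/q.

mu_0=-47/192, tau_0^2=7/12

obs 1: x=8 → posterior Normal(-8/9, 28/27)
obs 2: x=-1/4 → posterior Normal(-103/136, 14/17)
obs 3: x=-1 → posterior Normal(-131/164, 28/41)
obs 4: x=3 → posterior Normal(-47/192, 7/12)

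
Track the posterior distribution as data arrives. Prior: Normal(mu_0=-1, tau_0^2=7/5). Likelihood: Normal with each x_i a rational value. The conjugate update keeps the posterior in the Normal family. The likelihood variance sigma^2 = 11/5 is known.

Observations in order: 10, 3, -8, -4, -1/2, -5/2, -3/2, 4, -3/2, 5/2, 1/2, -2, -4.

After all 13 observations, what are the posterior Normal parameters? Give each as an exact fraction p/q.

mu_0=-13/34, tau_0^2=77/510

obs 1: x=10 → posterior Normal(59/18, 77/90)
obs 2: x=3 → posterior Normal(16/5, 77/125)
obs 3: x=-8 → posterior Normal(3/4, 77/160)
obs 4: x=-4 → posterior Normal(-4/39, 77/195)
obs 5: x=-1/2 → posterior Normal(-15/92, 77/230)
obs 6: x=-5/2 → posterior Normal(-25/53, 77/265)
obs 7: x=-3/2 → posterior Normal(-71/120, 77/300)
obs 8: x=4 → posterior Normal(-15/134, 77/335)
obs 9: x=-3/2 → posterior Normal(-9/37, 77/370)
obs 10: x=5/2 → posterior Normal(-1/162, 77/405)
obs 11: x=1/2 → posterior Normal(3/88, 7/40)
obs 12: x=-2 → posterior Normal(-11/95, 77/475)
obs 13: x=-4 → posterior Normal(-13/34, 77/510)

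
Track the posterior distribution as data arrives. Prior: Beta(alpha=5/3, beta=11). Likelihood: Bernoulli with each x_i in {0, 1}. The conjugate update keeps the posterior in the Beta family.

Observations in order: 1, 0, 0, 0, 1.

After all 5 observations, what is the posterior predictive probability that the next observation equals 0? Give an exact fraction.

obs 1: x=1 → posterior Beta(8/3, 11)
obs 2: x=0 → posterior Beta(8/3, 12)
obs 3: x=0 → posterior Beta(8/3, 13)
obs 4: x=0 → posterior Beta(8/3, 14)
obs 5: x=1 → posterior Beta(11/3, 14)

42/53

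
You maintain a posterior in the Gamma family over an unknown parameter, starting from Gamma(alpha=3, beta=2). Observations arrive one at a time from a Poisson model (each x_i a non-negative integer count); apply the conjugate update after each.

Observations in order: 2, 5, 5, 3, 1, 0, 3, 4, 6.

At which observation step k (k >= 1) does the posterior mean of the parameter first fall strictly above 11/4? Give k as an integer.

obs 1: x=2 → posterior Gamma(5, 3)
obs 2: x=5 → posterior Gamma(10, 4)
obs 3: x=5 → posterior Gamma(15, 5)
obs 4: x=3 → posterior Gamma(18, 6)
obs 5: x=1 → posterior Gamma(19, 7)
obs 6: x=0 → posterior Gamma(19, 8)
obs 7: x=3 → posterior Gamma(22, 9)
obs 8: x=4 → posterior Gamma(26, 10)
obs 9: x=6 → posterior Gamma(32, 11)

k = 3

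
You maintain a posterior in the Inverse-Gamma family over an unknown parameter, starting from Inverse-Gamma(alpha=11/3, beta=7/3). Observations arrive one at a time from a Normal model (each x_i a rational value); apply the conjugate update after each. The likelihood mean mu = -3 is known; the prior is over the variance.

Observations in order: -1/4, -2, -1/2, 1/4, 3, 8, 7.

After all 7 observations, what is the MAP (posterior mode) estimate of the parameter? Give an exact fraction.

obs 1: x=-1/4 → posterior Inverse-Gamma(25/6, 587/96)
obs 2: x=-2 → posterior Inverse-Gamma(14/3, 635/96)
obs 3: x=-1/2 → posterior Inverse-Gamma(31/6, 935/96)
obs 4: x=1/4 → posterior Inverse-Gamma(17/3, 721/48)
obs 5: x=3 → posterior Inverse-Gamma(37/6, 1585/48)
obs 6: x=8 → posterior Inverse-Gamma(20/3, 4489/48)
obs 7: x=7 → posterior Inverse-Gamma(43/6, 6889/48)

6889/392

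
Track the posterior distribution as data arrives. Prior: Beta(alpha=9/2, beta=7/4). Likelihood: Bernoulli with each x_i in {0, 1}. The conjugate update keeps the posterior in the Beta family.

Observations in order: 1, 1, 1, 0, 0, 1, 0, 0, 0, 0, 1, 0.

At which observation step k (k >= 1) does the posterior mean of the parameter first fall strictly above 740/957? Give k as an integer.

obs 1: x=1 → posterior Beta(11/2, 7/4)
obs 2: x=1 → posterior Beta(13/2, 7/4)
obs 3: x=1 → posterior Beta(15/2, 7/4)
obs 4: x=0 → posterior Beta(15/2, 11/4)
obs 5: x=0 → posterior Beta(15/2, 15/4)
obs 6: x=1 → posterior Beta(17/2, 15/4)
obs 7: x=0 → posterior Beta(17/2, 19/4)
obs 8: x=0 → posterior Beta(17/2, 23/4)
obs 9: x=0 → posterior Beta(17/2, 27/4)
obs 10: x=0 → posterior Beta(17/2, 31/4)
obs 11: x=1 → posterior Beta(19/2, 31/4)
obs 12: x=0 → posterior Beta(19/2, 35/4)

k = 2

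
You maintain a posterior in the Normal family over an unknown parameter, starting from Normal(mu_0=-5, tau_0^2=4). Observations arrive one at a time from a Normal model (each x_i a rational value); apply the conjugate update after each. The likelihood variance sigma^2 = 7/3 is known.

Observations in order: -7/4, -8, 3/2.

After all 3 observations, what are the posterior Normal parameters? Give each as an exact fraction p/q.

mu_0=-134/43, tau_0^2=28/43

obs 1: x=-7/4 → posterior Normal(-56/19, 28/19)
obs 2: x=-8 → posterior Normal(-152/31, 28/31)
obs 3: x=3/2 → posterior Normal(-134/43, 28/43)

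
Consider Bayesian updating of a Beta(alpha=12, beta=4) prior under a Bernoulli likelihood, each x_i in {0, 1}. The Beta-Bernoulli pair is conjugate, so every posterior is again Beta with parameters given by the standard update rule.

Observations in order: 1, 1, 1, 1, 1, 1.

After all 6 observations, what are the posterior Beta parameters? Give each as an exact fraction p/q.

obs 1: x=1 → posterior Beta(13, 4)
obs 2: x=1 → posterior Beta(14, 4)
obs 3: x=1 → posterior Beta(15, 4)
obs 4: x=1 → posterior Beta(16, 4)
obs 5: x=1 → posterior Beta(17, 4)
obs 6: x=1 → posterior Beta(18, 4)

alpha=18, beta=4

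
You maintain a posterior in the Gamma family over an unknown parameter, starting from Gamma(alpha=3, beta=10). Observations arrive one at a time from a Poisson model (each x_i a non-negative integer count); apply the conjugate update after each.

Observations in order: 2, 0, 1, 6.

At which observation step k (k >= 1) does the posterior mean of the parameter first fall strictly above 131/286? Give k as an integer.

k = 3

obs 1: x=2 → posterior Gamma(5, 11)
obs 2: x=0 → posterior Gamma(5, 12)
obs 3: x=1 → posterior Gamma(6, 13)
obs 4: x=6 → posterior Gamma(12, 14)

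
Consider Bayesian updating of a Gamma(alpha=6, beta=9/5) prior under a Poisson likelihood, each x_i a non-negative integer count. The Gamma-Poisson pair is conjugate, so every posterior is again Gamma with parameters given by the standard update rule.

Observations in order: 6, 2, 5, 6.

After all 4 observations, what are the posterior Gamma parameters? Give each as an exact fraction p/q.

obs 1: x=6 → posterior Gamma(12, 14/5)
obs 2: x=2 → posterior Gamma(14, 19/5)
obs 3: x=5 → posterior Gamma(19, 24/5)
obs 4: x=6 → posterior Gamma(25, 29/5)

alpha=25, beta=29/5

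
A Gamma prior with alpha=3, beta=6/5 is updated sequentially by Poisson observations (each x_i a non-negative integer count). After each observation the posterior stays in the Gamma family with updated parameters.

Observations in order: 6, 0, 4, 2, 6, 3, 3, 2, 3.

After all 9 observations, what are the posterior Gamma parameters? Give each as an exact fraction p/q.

obs 1: x=6 → posterior Gamma(9, 11/5)
obs 2: x=0 → posterior Gamma(9, 16/5)
obs 3: x=4 → posterior Gamma(13, 21/5)
obs 4: x=2 → posterior Gamma(15, 26/5)
obs 5: x=6 → posterior Gamma(21, 31/5)
obs 6: x=3 → posterior Gamma(24, 36/5)
obs 7: x=3 → posterior Gamma(27, 41/5)
obs 8: x=2 → posterior Gamma(29, 46/5)
obs 9: x=3 → posterior Gamma(32, 51/5)

alpha=32, beta=51/5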